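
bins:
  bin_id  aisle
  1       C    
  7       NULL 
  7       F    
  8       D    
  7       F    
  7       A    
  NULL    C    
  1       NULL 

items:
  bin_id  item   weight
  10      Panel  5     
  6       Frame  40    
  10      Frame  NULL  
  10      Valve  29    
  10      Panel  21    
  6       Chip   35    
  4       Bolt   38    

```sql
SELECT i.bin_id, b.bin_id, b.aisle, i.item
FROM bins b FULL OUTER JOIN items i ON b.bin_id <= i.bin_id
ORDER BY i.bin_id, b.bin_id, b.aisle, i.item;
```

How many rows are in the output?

FULL OUTER JOIN keeps every row from both sides; unmatched rows get NULL for the other side's columns.
Matching on b.bin_id <= i.bin_id. A NULL in a compared column never satisfies the condition.
Matched pairs: 34; unmatched b rows kept: 1; unmatched i rows kept: 0.
Total: 34 matched + 1 padded = 35 rows.

35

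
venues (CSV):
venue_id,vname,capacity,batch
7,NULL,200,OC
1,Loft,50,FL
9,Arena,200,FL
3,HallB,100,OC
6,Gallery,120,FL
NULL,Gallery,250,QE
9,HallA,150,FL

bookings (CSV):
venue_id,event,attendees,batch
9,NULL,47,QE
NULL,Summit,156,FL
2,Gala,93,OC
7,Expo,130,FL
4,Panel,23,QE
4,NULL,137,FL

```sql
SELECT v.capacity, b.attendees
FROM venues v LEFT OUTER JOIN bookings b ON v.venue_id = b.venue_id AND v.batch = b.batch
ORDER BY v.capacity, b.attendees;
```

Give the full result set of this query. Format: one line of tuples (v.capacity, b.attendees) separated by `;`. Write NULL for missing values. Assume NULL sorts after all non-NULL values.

(50, NULL); (100, NULL); (120, NULL); (150, NULL); (200, NULL); (200, NULL); (250, NULL)

LEFT JOIN keeps every row from `venues`; unmatched rows get NULL for `bookings`'s columns.
Matching on v.venue_id = b.venue_id AND v.batch = b.batch. A NULL in a compared column never satisfies the condition.
- venue_id=7, batch=OC: no b row matches, row kept with b columns NULL.
- venue_id=1, batch=FL: no b row matches, row kept with b columns NULL.
- venue_id=9, batch=FL: no b row matches, row kept with b columns NULL.
- venue_id=3, batch=OC: no b row matches, row kept with b columns NULL.
- venue_id=6, batch=FL: no b row matches, row kept with b columns NULL.
- venue_id=NULL, batch=QE: no b row matches, row kept with b columns NULL.
- venue_id=9, batch=FL: no b row matches, row kept with b columns NULL.
After projecting and ordering:
v.capacity | b.attendees
50 | NULL
100 | NULL
120 | NULL
150 | NULL
200 | NULL
200 | NULL
250 | NULL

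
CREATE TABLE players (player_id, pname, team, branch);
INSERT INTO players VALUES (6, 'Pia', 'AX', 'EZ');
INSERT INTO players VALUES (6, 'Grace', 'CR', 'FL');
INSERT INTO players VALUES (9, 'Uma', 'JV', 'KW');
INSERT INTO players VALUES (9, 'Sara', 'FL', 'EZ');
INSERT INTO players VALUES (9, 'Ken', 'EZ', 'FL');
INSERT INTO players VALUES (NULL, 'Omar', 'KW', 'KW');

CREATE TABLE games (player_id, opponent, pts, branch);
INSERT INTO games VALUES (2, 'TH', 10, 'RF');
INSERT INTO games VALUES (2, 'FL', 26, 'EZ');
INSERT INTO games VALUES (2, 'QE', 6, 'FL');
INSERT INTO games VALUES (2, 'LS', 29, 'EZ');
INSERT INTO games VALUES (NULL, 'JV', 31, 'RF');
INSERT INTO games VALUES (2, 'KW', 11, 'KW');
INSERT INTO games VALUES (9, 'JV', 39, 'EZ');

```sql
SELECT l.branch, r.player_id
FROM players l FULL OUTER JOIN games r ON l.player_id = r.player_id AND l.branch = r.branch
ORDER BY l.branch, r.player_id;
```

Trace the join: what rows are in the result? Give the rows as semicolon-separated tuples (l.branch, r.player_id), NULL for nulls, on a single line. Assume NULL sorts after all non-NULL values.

(EZ, 9); (EZ, NULL); (FL, NULL); (FL, NULL); (KW, NULL); (KW, NULL); (NULL, 2); (NULL, 2); (NULL, 2); (NULL, 2); (NULL, 2); (NULL, NULL)

FULL OUTER JOIN keeps every row from both sides; unmatched rows get NULL for the other side's columns.
Matching on l.player_id = r.player_id AND l.branch = r.branch. A NULL in a compared column never satisfies the condition.
- player_id=6, branch=EZ: no r row matches, row kept with r columns NULL.
- player_id=6, branch=FL: no r row matches, row kept with r columns NULL.
- player_id=9, branch=KW: no r row matches, row kept with r columns NULL.
- player_id=9, branch=EZ: 1 matching r row(s), so 1 row(s) emitted.
- player_id=9, branch=FL: no r row matches, row kept with r columns NULL.
- player_id=NULL, branch=KW: no r row matches, row kept with r columns NULL.
- 6 row(s) from r found no l partner → padded with NULL.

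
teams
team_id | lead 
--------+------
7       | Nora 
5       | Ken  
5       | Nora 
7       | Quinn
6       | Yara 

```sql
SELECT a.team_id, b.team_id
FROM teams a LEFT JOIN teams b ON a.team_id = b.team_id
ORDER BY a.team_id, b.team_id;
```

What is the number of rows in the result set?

9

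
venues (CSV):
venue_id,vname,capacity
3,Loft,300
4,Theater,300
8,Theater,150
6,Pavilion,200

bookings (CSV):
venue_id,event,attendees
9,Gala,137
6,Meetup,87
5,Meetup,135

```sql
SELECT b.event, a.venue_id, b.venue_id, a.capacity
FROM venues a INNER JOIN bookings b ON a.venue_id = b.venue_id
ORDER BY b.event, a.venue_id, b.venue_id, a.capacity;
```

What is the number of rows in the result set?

1

INNER JOIN keeps only pairs where the ON condition holds.
Matching on a.venue_id = b.venue_id.
- a[0] venue_id=3 → no match; dropped.
- a[1] venue_id=4 → no match; dropped.
- a[2] venue_id=8 → no match; dropped.
- a[3] venue_id=6 → 1 match(es) in b → 1 row(s).
Total: 1 rows.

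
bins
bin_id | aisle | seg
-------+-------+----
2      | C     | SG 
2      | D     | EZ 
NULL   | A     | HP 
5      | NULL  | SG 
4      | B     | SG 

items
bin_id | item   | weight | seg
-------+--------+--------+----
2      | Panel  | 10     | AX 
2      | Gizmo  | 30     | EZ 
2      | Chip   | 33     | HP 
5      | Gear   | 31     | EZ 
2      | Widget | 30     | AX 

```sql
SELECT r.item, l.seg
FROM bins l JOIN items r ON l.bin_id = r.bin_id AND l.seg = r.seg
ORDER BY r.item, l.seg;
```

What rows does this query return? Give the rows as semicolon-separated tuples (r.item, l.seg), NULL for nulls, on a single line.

INNER JOIN keeps only pairs where the ON condition holds.
Matching on l.bin_id = r.bin_id AND l.seg = r.seg. A NULL in a compared column never satisfies the condition.
- l (bin_id=2, seg=SG) has no partner → excluded.
- l (bin_id=2, seg=EZ) pairs with 1 row(s) of r.
- l (bin_id=NULL, seg=HP) has no partner → excluded.
- l (bin_id=5, seg=SG) has no partner → excluded.
- l (bin_id=4, seg=SG) has no partner → excluded.
After projecting and ordering:
r.item | l.seg
Gizmo | EZ

(Gizmo, EZ)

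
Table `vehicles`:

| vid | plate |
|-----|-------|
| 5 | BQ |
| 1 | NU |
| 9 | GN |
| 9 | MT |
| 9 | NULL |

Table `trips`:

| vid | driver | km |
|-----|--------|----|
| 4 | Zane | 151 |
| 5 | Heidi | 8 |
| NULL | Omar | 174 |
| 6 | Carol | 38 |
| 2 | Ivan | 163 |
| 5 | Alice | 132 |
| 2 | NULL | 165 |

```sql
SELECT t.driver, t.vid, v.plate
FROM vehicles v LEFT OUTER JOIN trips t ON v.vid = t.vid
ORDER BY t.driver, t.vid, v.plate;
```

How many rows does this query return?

LEFT JOIN keeps every row from `vehicles`; unmatched rows get NULL for `trips`'s columns.
Matching on v.vid = t.vid. A NULL in a compared column never satisfies the condition.
- v row (vid=5): matches 2 t row(s) → 2 output row(s).
- v row (vid=1): no match → kept, t columns NULL.
- v row (vid=9): no match → kept, t columns NULL.
- v row (vid=9): no match → kept, t columns NULL.
- v row (vid=9): no match → kept, t columns NULL.
Total: 2 matched + 4 padded = 6 rows.

6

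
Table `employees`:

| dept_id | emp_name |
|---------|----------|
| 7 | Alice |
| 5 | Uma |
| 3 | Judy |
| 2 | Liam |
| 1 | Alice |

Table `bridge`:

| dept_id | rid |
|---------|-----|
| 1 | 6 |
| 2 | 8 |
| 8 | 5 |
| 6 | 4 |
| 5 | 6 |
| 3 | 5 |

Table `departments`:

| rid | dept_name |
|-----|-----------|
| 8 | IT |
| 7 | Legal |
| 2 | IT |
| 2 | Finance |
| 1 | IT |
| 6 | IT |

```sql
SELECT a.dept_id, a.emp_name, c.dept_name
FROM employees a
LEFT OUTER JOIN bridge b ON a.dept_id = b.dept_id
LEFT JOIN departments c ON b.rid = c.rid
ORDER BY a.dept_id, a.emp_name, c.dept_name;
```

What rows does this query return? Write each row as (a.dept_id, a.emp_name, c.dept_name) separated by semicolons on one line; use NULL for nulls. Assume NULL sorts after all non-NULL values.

(1, Alice, IT); (2, Liam, IT); (3, Judy, NULL); (5, Uma, IT); (7, Alice, NULL)

Joins associate left-to-right: employees LEFT JOIN bridge on dept_id gives 5 intermediate row(s).
Then LEFT JOIN `departments c` on rid: each of those 5 rows is kept; rows whose b.rid has no match in c get NULL for c's columns.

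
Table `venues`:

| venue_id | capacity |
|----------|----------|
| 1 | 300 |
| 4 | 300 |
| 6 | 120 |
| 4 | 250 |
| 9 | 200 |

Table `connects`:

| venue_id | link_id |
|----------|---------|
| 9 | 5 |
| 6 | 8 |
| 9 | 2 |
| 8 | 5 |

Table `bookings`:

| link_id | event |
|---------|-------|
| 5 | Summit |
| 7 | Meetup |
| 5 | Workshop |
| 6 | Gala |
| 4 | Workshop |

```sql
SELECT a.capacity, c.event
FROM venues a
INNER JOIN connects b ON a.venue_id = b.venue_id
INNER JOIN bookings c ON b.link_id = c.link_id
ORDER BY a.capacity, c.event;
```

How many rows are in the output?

2

Evaluate left to right. First `venues a INNER JOIN connects b` on venue_id: 3 row(s).
Then INNER JOIN `bookings c` on link_id: keep only rows whose b.link_id appears in c.
Result: 2 row(s).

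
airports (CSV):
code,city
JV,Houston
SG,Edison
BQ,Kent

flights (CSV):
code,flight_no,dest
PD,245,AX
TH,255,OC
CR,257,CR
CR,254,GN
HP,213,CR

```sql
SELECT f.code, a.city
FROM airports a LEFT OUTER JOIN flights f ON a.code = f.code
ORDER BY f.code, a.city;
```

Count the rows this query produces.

3

LEFT JOIN keeps every row from `airports`; unmatched rows get NULL for `flights`'s columns.
Matching on a.code = f.code.
Matched pairs: 0; unmatched a rows kept: 3.
Total: 0 matched + 3 padded = 3 rows.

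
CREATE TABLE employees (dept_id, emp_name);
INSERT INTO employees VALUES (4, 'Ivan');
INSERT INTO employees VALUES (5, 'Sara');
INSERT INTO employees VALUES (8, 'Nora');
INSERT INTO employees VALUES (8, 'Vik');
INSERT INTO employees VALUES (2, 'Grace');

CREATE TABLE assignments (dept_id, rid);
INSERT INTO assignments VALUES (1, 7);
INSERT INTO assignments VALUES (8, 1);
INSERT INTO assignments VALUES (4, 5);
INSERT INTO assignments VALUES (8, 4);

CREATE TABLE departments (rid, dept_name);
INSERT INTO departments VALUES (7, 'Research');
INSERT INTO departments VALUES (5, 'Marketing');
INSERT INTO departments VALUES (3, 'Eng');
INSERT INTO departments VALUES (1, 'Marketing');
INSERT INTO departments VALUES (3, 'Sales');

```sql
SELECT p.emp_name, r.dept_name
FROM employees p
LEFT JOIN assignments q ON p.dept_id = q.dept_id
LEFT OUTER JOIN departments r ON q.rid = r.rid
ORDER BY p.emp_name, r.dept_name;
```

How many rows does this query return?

7

Joins associate left-to-right: employees LEFT JOIN assignments on dept_id gives 7 intermediate row(s).
Then LEFT JOIN `departments r` on rid: each of those 7 rows is kept; rows whose q.rid has no match in r get NULL for r's columns.
Result: 7 row(s).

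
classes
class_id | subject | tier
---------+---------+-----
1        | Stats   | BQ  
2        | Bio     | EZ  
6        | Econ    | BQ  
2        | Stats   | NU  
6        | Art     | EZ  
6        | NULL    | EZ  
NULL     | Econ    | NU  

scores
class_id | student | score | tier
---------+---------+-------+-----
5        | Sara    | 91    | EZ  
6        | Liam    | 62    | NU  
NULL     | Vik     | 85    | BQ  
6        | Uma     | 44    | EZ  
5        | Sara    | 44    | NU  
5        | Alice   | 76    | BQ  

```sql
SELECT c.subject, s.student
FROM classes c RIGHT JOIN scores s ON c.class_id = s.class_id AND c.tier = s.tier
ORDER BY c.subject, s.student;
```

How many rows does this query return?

7

RIGHT JOIN keeps every row from `scores`; unmatched rows get NULL for `classes`'s columns.
Matching on c.class_id = s.class_id AND c.tier = s.tier. A NULL in a compared column never satisfies the condition.
Matched pairs: 2; unmatched s rows kept: 5.
Total: 2 matched + 5 padded = 7 rows.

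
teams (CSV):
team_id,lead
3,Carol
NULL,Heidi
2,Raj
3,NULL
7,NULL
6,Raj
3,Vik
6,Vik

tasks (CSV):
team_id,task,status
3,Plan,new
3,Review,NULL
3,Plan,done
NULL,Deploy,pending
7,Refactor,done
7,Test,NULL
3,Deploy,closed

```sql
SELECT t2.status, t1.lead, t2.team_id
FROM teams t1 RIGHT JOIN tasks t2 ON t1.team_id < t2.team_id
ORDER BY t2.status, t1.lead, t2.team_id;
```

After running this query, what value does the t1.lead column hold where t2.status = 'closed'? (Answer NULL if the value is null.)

Raj

RIGHT JOIN keeps every row from `tasks`; unmatched rows get NULL for `teams`'s columns.
Matching on t1.team_id < t2.team_id. A NULL in a compared column never satisfies the condition.
- t1 row (team_id=3): matches 2 t2 row(s) → 2 output row(s).
- t1 row (team_id=NULL): no match.
- t1 row (team_id=2): matches 6 t2 row(s) → 6 output row(s).
- t1 row (team_id=3): matches 2 t2 row(s) → 2 output row(s).
- t1 row (team_id=7): no match.
- t1 row (team_id=6): matches 2 t2 row(s) → 2 output row(s).
- t1 row (team_id=3): matches 2 t2 row(s) → 2 output row(s).
- t1 row (team_id=6): matches 2 t2 row(s) → 2 output row(s).
- 1 row(s) from t2 found no t1 partner → padded with NULL.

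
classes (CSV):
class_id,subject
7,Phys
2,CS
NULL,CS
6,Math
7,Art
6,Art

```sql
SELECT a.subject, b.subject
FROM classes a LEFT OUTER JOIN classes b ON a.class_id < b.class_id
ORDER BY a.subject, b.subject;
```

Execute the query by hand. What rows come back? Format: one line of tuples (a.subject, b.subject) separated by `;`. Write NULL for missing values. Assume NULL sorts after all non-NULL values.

LEFT JOIN keeps every row from `classes a`; unmatched rows get NULL for `classes b`'s columns.
Matching on a.class_id < b.class_id. A NULL in a compared column never satisfies the condition.
Matched pairs: 8; unmatched a rows kept: 3.

(Art, Art); (Art, Phys); (Art, NULL); (CS, Art); (CS, Art); (CS, Math); (CS, Phys); (CS, NULL); (Math, Art); (Math, Phys); (Phys, NULL)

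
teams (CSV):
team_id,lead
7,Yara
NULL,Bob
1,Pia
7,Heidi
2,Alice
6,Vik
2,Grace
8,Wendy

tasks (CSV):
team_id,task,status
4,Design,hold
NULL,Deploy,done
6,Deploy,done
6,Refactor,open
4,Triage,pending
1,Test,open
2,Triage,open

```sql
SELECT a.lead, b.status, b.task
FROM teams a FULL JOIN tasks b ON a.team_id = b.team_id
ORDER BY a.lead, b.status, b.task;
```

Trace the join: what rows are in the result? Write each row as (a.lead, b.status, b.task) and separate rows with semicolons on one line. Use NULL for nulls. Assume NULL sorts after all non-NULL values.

(Alice, open, Triage); (Bob, NULL, NULL); (Grace, open, Triage); (Heidi, NULL, NULL); (Pia, open, Test); (Vik, done, Deploy); (Vik, open, Refactor); (Wendy, NULL, NULL); (Yara, NULL, NULL); (NULL, done, Deploy); (NULL, hold, Design); (NULL, pending, Triage)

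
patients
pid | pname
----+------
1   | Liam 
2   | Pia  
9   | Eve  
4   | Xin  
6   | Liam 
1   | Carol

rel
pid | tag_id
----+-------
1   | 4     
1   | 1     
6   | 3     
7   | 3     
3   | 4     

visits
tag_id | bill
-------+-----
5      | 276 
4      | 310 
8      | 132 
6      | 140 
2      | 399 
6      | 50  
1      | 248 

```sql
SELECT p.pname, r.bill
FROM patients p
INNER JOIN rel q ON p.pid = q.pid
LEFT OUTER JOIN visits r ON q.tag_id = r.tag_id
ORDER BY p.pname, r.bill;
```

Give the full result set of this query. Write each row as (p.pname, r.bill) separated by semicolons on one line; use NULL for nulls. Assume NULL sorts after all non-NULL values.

Evaluate left to right. First `patients p INNER JOIN rel q` on pid: 5 row(s).
Then LEFT JOIN `visits r` on tag_id: each of those 5 rows is kept; rows whose q.tag_id has no match in r get NULL for r's columns.

(Carol, 248); (Carol, 310); (Liam, 248); (Liam, 310); (Liam, NULL)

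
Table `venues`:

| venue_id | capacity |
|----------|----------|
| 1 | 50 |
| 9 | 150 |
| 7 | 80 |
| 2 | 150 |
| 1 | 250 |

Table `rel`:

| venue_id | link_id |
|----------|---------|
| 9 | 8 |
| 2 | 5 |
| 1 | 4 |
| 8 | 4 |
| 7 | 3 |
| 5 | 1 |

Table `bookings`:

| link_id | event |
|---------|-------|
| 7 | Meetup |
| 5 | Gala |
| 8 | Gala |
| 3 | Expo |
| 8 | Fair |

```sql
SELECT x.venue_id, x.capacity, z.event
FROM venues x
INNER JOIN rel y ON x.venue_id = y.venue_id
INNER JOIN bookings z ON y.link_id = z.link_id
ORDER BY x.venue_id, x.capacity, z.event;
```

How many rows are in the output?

4

Joins associate left-to-right: venues INNER JOIN rel on venue_id gives 5 intermediate row(s).
Then INNER JOIN `bookings z` on link_id: keep only rows whose y.link_id appears in z.
Result: 4 row(s).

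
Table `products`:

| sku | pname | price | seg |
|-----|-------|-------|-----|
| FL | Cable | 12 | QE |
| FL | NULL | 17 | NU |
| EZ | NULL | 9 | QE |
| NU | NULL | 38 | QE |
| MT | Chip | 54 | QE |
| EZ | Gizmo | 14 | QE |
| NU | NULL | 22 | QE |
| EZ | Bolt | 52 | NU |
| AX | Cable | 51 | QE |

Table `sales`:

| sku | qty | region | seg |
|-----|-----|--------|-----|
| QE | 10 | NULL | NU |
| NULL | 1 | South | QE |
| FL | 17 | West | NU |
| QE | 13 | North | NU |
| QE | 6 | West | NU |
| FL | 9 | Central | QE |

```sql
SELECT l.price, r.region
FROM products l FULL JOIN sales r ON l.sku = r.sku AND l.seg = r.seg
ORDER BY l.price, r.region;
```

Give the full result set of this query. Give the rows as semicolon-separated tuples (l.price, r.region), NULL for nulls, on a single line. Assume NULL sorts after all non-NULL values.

FULL OUTER JOIN keeps every row from both sides; unmatched rows get NULL for the other side's columns.
Matching on l.sku = r.sku AND l.seg = r.seg. A NULL in a compared column never satisfies the condition.
- l row (sku=FL, seg=QE): matches 1 r row(s) → 1 output row(s).
- l row (sku=FL, seg=NU): matches 1 r row(s) → 1 output row(s).
- l row (sku=EZ, seg=QE): no match → kept, r columns NULL.
- l row (sku=NU, seg=QE): no match → kept, r columns NULL.
- l row (sku=MT, seg=QE): no match → kept, r columns NULL.
- l row (sku=EZ, seg=QE): no match → kept, r columns NULL.
- l row (sku=NU, seg=QE): no match → kept, r columns NULL.
- l row (sku=EZ, seg=NU): no match → kept, r columns NULL.
- l row (sku=AX, seg=QE): no match → kept, r columns NULL.
- plus 4 unmatched r row(s), each kept with NULL l columns.

(9, NULL); (12, Central); (14, NULL); (17, West); (22, NULL); (38, NULL); (51, NULL); (52, NULL); (54, NULL); (NULL, North); (NULL, South); (NULL, West); (NULL, NULL)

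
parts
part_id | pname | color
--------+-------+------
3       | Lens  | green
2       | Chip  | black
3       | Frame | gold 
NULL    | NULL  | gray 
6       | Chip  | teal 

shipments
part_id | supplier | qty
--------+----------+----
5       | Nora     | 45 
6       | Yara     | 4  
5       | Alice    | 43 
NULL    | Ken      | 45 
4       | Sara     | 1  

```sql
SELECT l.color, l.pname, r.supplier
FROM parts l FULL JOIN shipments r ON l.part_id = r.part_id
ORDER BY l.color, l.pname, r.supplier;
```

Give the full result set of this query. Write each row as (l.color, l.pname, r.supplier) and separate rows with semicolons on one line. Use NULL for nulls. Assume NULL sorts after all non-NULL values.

(black, Chip, NULL); (gold, Frame, NULL); (gray, NULL, NULL); (green, Lens, NULL); (teal, Chip, Yara); (NULL, NULL, Alice); (NULL, NULL, Ken); (NULL, NULL, Nora); (NULL, NULL, Sara)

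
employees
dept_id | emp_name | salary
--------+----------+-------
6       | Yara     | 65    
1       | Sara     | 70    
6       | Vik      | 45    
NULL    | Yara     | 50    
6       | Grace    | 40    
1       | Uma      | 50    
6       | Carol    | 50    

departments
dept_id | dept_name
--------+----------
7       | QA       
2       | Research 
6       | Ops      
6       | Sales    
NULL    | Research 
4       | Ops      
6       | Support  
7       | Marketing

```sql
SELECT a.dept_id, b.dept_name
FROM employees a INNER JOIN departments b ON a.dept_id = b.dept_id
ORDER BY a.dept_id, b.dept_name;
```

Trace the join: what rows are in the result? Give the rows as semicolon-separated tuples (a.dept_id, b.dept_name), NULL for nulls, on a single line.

INNER JOIN keeps only pairs where the ON condition holds.
Matching on a.dept_id = b.dept_id. A NULL in a compared column never satisfies the condition.
Matched pairs: 12.

(6, Ops); (6, Ops); (6, Ops); (6, Ops); (6, Sales); (6, Sales); (6, Sales); (6, Sales); (6, Support); (6, Support); (6, Support); (6, Support)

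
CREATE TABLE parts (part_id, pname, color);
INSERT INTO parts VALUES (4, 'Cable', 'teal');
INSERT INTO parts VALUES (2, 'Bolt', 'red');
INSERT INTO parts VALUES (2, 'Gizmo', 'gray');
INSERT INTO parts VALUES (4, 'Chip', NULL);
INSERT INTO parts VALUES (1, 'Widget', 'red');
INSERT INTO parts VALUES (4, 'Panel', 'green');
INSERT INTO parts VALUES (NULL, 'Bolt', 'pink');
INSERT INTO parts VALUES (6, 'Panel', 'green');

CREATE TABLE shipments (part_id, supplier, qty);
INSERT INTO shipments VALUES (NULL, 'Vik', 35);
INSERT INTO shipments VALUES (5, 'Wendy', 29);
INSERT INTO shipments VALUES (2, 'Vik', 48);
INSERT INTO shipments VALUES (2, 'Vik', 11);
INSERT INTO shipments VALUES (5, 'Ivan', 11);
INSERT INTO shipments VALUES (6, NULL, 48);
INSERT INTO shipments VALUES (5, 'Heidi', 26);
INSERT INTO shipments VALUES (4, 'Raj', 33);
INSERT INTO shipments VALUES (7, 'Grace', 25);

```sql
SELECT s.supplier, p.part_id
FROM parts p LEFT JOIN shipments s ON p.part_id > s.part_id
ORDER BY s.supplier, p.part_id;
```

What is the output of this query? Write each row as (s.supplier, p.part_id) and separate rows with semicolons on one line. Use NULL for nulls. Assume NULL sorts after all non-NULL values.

(Heidi, 6); (Ivan, 6); (Raj, 6); (Vik, 4); (Vik, 4); (Vik, 4); (Vik, 4); (Vik, 4); (Vik, 4); (Vik, 6); (Vik, 6); (Wendy, 6); (NULL, 1); (NULL, 2); (NULL, 2); (NULL, NULL)

LEFT JOIN keeps every row from `parts`; unmatched rows get NULL for `shipments`'s columns.
Matching on p.part_id > s.part_id. A NULL in a compared column never satisfies the condition.
- p[0] part_id=4 → 2 match(es) in s → 2 row(s).
- p[1] part_id=2 → no match; kept with NULLs on the s side.
- p[2] part_id=2 → no match; kept with NULLs on the s side.
- p[3] part_id=4 → 2 match(es) in s → 2 row(s).
- p[4] part_id=1 → no match; kept with NULLs on the s side.
- p[5] part_id=4 → 2 match(es) in s → 2 row(s).
- p[6] part_id=NULL → no match; kept with NULLs on the s side.
- p[7] part_id=6 → 6 match(es) in s → 6 row(s).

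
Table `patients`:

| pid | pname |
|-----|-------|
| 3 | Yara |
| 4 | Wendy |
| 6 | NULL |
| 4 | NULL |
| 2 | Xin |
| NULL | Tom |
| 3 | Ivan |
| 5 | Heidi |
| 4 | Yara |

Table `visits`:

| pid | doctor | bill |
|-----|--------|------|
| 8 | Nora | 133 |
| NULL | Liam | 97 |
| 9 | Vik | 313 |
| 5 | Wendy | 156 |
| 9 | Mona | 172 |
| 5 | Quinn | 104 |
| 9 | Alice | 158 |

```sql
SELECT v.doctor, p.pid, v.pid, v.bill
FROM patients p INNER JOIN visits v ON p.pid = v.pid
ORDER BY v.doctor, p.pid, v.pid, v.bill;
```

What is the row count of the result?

2

INNER JOIN keeps only pairs where the ON condition holds.
Matching on p.pid = v.pid. A NULL in a compared column never satisfies the condition.
Matched pairs: 2.
Total: 2 rows.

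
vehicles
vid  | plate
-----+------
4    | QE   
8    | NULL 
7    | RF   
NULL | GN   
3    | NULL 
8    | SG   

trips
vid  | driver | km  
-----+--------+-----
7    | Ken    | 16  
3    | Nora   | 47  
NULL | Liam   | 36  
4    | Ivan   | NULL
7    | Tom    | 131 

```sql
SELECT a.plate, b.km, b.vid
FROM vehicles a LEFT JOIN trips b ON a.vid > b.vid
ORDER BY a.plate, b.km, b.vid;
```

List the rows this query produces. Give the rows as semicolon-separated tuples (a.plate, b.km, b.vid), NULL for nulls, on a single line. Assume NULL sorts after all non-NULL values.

(GN, NULL, NULL); (QE, 47, 3); (RF, 47, 3); (RF, NULL, 4); (SG, 16, 7); (SG, 47, 3); (SG, 131, 7); (SG, NULL, 4); (NULL, 16, 7); (NULL, 47, 3); (NULL, 131, 7); (NULL, NULL, 4); (NULL, NULL, NULL)

LEFT JOIN keeps every row from `vehicles`; unmatched rows get NULL for `trips`'s columns.
Matching on a.vid > b.vid. A NULL in a compared column never satisfies the condition.
Matched pairs: 11; unmatched a rows kept: 2.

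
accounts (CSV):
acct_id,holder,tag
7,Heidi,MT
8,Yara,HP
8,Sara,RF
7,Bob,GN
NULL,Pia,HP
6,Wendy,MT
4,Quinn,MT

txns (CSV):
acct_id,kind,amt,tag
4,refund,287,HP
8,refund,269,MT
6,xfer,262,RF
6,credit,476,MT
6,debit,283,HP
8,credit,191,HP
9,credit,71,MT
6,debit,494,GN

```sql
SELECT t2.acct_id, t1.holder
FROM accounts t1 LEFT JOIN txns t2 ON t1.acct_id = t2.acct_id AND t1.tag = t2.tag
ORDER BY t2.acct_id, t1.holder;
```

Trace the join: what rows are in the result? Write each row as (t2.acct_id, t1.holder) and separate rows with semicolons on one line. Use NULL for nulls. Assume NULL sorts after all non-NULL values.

LEFT JOIN keeps every row from `accounts`; unmatched rows get NULL for `txns`'s columns.
Matching on t1.acct_id = t2.acct_id AND t1.tag = t2.tag. A NULL in a compared column never satisfies the condition.
- acct_id=7, tag=MT: no t2 row matches, row kept with t2 columns NULL.
- acct_id=8, tag=HP: 1 matching t2 row(s), so 1 row(s) emitted.
- acct_id=8, tag=RF: no t2 row matches, row kept with t2 columns NULL.
- acct_id=7, tag=GN: no t2 row matches, row kept with t2 columns NULL.
- acct_id=NULL, tag=HP: no t2 row matches, row kept with t2 columns NULL.
- acct_id=6, tag=MT: 1 matching t2 row(s), so 1 row(s) emitted.
- acct_id=4, tag=MT: no t2 row matches, row kept with t2 columns NULL.
After projecting and ordering:
t2.acct_id | t1.holder
6 | Wendy
8 | Yara
NULL | Bob
NULL | Heidi
NULL | Pia
NULL | Quinn
NULL | Sara

(6, Wendy); (8, Yara); (NULL, Bob); (NULL, Heidi); (NULL, Pia); (NULL, Quinn); (NULL, Sara)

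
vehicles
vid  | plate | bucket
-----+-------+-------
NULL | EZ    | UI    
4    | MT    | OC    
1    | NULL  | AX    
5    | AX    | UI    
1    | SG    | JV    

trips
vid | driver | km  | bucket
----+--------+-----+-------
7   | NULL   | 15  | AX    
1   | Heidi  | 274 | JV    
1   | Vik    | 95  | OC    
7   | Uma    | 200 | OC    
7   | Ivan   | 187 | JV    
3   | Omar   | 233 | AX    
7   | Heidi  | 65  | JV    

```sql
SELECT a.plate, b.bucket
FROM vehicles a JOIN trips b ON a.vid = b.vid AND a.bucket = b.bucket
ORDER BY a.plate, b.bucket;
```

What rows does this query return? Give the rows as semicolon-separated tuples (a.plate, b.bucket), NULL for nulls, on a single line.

(SG, JV)

INNER JOIN keeps only pairs where the ON condition holds.
Matching on a.vid = b.vid AND a.bucket = b.bucket. A NULL in a compared column never satisfies the condition.
- a row (vid=NULL, bucket=UI): no match → dropped.
- a row (vid=4, bucket=OC): no match → dropped.
- a row (vid=1, bucket=AX): no match → dropped.
- a row (vid=5, bucket=UI): no match → dropped.
- a row (vid=1, bucket=JV): matches 1 b row(s) → 1 output row(s).
After projecting and ordering:
a.plate | b.bucket
SG | JV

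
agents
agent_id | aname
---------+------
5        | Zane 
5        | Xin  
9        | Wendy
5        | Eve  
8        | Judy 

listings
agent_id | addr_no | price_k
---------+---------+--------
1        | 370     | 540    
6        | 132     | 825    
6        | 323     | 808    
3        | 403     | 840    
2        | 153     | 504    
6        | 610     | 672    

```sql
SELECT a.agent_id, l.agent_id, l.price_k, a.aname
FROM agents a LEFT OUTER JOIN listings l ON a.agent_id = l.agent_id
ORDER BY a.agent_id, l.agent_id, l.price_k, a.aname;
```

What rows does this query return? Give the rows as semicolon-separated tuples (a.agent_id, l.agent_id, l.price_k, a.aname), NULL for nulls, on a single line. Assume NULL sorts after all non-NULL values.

(5, NULL, NULL, Eve); (5, NULL, NULL, Xin); (5, NULL, NULL, Zane); (8, NULL, NULL, Judy); (9, NULL, NULL, Wendy)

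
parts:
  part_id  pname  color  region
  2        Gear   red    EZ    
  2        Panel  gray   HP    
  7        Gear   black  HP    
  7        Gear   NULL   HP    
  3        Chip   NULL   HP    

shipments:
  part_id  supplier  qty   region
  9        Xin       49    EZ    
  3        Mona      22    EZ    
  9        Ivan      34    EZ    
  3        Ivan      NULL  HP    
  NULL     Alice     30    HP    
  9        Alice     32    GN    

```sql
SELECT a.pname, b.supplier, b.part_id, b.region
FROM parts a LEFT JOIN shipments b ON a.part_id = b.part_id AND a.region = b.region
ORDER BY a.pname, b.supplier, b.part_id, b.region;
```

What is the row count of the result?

LEFT JOIN keeps every row from `parts`; unmatched rows get NULL for `shipments`'s columns.
Matching on a.part_id = b.part_id AND a.region = b.region. A NULL in a compared column never satisfies the condition.
- part_id=2, region=EZ: no b row matches, row kept with b columns NULL.
- part_id=2, region=HP: no b row matches, row kept with b columns NULL.
- part_id=7, region=HP: no b row matches, row kept with b columns NULL.
- part_id=7, region=HP: no b row matches, row kept with b columns NULL.
- part_id=3, region=HP: 1 matching b row(s), so 1 row(s) emitted.
Total: 1 matched + 4 padded = 5 rows.

5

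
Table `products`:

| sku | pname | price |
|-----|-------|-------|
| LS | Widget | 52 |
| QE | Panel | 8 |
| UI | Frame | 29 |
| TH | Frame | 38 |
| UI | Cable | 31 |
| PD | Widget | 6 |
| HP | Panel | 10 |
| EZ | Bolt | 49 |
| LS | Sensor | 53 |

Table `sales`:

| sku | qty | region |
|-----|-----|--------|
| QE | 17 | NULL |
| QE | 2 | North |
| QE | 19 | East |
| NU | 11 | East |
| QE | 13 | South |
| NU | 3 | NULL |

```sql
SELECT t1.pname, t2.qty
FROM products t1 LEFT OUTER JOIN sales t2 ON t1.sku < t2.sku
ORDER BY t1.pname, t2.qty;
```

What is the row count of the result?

32

LEFT JOIN keeps every row from `products`; unmatched rows get NULL for `sales`'s columns.
Matching on t1.sku < t2.sku.
Matched pairs: 28; unmatched t1 rows kept: 4.
Total: 28 matched + 4 padded = 32 rows.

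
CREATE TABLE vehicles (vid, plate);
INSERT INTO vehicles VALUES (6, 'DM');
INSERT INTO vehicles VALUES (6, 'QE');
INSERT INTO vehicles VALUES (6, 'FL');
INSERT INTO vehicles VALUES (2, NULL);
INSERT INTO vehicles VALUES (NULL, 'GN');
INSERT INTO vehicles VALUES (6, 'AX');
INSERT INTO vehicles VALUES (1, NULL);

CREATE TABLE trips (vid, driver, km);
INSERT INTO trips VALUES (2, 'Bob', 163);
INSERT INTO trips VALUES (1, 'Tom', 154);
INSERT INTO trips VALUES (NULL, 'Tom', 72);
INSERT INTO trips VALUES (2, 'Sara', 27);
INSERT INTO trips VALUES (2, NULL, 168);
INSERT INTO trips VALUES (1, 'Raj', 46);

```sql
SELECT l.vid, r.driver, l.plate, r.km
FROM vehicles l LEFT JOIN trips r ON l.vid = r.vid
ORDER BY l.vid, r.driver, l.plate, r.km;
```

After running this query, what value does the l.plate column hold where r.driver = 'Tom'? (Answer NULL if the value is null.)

NULL

LEFT JOIN keeps every row from `vehicles`; unmatched rows get NULL for `trips`'s columns.
Matching on l.vid = r.vid. A NULL in a compared column never satisfies the condition.
- l (vid=6) has no partner → padded with NULL.
- l (vid=6) has no partner → padded with NULL.
- l (vid=6) has no partner → padded with NULL.
- l (vid=2) pairs with 3 row(s) of r.
- l (vid=NULL) has no partner → padded with NULL.
- l (vid=6) has no partner → padded with NULL.
- l (vid=1) pairs with 2 row(s) of r.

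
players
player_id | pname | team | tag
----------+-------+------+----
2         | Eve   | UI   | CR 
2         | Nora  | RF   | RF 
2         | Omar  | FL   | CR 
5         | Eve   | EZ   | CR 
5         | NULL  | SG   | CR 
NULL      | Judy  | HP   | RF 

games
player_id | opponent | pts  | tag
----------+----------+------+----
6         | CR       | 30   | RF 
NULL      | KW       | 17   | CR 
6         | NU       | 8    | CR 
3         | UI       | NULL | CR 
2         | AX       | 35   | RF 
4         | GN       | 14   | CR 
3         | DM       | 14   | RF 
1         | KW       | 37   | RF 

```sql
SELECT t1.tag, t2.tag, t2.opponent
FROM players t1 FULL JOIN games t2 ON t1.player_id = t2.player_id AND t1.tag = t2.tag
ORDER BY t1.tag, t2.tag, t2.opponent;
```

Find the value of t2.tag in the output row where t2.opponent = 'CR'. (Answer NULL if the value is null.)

RF

FULL OUTER JOIN keeps every row from both sides; unmatched rows get NULL for the other side's columns.
Matching on t1.player_id = t2.player_id AND t1.tag = t2.tag. A NULL in a compared column never satisfies the condition.
- t1 row (player_id=2, tag=CR): no match → kept, t2 columns NULL.
- t1 row (player_id=2, tag=RF): matches 1 t2 row(s) → 1 output row(s).
- t1 row (player_id=2, tag=CR): no match → kept, t2 columns NULL.
- t1 row (player_id=5, tag=CR): no match → kept, t2 columns NULL.
- t1 row (player_id=5, tag=CR): no match → kept, t2 columns NULL.
- t1 row (player_id=NULL, tag=RF): no match → kept, t2 columns NULL.
- 7 t2 row(s) had no t1 match → kept, t1 columns NULL.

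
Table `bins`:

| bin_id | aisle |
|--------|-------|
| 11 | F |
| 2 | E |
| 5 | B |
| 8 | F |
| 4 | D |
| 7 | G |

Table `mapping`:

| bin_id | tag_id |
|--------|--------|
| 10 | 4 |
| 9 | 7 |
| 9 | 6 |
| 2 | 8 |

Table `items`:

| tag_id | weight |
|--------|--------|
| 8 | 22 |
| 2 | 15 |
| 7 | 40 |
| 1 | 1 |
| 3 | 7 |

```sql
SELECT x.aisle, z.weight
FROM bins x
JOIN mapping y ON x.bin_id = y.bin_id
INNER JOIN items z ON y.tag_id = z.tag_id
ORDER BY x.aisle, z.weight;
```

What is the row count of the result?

Joins associate left-to-right: bins INNER JOIN mapping on bin_id gives 1 intermediate row(s).
Then INNER JOIN `items z` on tag_id: keep only rows whose y.tag_id appears in z.
Result: 1 row(s).

1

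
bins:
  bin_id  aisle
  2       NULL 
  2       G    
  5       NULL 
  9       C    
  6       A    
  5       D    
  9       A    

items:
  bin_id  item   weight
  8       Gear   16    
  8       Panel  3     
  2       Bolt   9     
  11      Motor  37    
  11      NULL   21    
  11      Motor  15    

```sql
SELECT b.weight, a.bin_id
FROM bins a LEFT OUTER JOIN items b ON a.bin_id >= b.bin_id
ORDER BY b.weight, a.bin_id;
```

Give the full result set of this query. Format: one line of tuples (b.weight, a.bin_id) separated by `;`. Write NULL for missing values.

LEFT JOIN keeps every row from `bins`; unmatched rows get NULL for `items`'s columns.
Matching on a.bin_id >= b.bin_id.
- a[0] bin_id=2 → 1 match(es) in b → 1 row(s).
- a[1] bin_id=2 → 1 match(es) in b → 1 row(s).
- a[2] bin_id=5 → 1 match(es) in b → 1 row(s).
- a[3] bin_id=9 → 3 match(es) in b → 3 row(s).
- a[4] bin_id=6 → 1 match(es) in b → 1 row(s).
- a[5] bin_id=5 → 1 match(es) in b → 1 row(s).
- a[6] bin_id=9 → 3 match(es) in b → 3 row(s).

(3, 9); (3, 9); (9, 2); (9, 2); (9, 5); (9, 5); (9, 6); (9, 9); (9, 9); (16, 9); (16, 9)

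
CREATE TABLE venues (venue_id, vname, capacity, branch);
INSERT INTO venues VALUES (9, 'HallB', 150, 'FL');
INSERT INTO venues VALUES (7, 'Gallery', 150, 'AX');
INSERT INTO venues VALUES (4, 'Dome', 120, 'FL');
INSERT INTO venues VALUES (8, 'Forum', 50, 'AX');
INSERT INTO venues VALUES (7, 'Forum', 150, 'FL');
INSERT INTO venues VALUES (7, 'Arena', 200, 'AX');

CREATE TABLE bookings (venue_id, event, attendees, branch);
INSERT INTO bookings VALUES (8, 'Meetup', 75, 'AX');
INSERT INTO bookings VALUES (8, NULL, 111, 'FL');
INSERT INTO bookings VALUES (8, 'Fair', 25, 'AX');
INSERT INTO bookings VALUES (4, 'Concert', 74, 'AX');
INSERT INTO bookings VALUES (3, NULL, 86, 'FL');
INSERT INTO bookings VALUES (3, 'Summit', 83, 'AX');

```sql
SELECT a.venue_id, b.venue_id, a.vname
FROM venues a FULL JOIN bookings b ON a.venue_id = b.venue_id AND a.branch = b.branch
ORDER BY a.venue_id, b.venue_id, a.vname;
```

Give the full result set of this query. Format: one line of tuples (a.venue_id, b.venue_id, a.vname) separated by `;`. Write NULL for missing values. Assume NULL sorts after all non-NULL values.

(4, NULL, Dome); (7, NULL, Arena); (7, NULL, Forum); (7, NULL, Gallery); (8, 8, Forum); (8, 8, Forum); (9, NULL, HallB); (NULL, 3, NULL); (NULL, 3, NULL); (NULL, 4, NULL); (NULL, 8, NULL)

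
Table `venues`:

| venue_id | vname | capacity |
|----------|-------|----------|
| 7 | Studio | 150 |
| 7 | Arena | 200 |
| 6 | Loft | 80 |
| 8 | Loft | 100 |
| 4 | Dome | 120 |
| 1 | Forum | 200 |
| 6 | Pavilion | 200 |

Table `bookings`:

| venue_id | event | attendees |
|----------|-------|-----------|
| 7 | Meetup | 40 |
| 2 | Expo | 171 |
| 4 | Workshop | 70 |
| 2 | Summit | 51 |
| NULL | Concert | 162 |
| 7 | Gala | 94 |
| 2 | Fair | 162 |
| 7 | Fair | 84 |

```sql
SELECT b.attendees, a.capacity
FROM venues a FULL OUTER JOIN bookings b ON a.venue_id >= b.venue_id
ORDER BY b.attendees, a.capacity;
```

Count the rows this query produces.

FULL OUTER JOIN keeps every row from both sides; unmatched rows get NULL for the other side's columns.
Matching on a.venue_id >= b.venue_id. A NULL in a compared column never satisfies the condition.
- venue_id=7: 7 matching b row(s), so 7 row(s) emitted.
- venue_id=7: 7 matching b row(s), so 7 row(s) emitted.
- venue_id=6: 4 matching b row(s), so 4 row(s) emitted.
- venue_id=8: 7 matching b row(s), so 7 row(s) emitted.
- venue_id=4: 4 matching b row(s), so 4 row(s) emitted.
- venue_id=1: no b row matches, row kept with b columns NULL.
- venue_id=6: 4 matching b row(s), so 4 row(s) emitted.
- plus 1 unmatched b row(s), each kept with NULL a columns.
Total: 33 matched + 2 padded = 35 rows.

35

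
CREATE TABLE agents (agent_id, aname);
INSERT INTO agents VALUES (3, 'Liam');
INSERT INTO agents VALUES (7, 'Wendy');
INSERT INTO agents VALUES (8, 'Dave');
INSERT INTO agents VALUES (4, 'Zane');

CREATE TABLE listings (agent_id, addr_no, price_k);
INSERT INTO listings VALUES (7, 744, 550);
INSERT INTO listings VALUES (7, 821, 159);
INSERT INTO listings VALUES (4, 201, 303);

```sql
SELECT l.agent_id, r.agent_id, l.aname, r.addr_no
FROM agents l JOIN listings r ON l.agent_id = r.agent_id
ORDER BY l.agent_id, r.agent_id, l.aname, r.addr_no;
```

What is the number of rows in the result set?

3

INNER JOIN keeps only pairs where the ON condition holds.
Matching on l.agent_id = r.agent_id.
- l row (agent_id=3): no match → dropped.
- l row (agent_id=7): matches 2 r row(s) → 2 output row(s).
- l row (agent_id=8): no match → dropped.
- l row (agent_id=4): matches 1 r row(s) → 1 output row(s).
Total: 3 rows.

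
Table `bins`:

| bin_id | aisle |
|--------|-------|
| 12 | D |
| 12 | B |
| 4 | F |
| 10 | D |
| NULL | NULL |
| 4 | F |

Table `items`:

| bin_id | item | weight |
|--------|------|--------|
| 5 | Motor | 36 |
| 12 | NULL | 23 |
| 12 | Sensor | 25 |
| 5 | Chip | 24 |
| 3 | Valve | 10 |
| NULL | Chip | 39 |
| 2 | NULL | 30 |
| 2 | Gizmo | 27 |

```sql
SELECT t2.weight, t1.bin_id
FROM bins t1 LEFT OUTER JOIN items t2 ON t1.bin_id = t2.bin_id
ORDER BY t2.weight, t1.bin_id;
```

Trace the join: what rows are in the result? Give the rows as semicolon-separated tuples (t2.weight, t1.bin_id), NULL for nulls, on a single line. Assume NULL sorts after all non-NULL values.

(23, 12); (23, 12); (25, 12); (25, 12); (NULL, 4); (NULL, 4); (NULL, 10); (NULL, NULL)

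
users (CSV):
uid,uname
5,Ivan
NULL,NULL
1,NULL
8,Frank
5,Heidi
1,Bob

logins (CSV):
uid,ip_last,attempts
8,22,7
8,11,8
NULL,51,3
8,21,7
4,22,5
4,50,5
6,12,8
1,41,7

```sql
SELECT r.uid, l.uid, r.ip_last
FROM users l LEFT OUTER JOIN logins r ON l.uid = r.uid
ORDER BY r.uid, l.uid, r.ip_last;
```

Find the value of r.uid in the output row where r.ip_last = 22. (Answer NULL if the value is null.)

LEFT JOIN keeps every row from `users`; unmatched rows get NULL for `logins`'s columns.
Matching on l.uid = r.uid. A NULL in a compared column never satisfies the condition.
- l row (uid=5): no match → kept, r columns NULL.
- l row (uid=NULL): no match → kept, r columns NULL.
- l row (uid=1): matches 1 r row(s) → 1 output row(s).
- l row (uid=8): matches 3 r row(s) → 3 output row(s).
- l row (uid=5): no match → kept, r columns NULL.
- l row (uid=1): matches 1 r row(s) → 1 output row(s).

8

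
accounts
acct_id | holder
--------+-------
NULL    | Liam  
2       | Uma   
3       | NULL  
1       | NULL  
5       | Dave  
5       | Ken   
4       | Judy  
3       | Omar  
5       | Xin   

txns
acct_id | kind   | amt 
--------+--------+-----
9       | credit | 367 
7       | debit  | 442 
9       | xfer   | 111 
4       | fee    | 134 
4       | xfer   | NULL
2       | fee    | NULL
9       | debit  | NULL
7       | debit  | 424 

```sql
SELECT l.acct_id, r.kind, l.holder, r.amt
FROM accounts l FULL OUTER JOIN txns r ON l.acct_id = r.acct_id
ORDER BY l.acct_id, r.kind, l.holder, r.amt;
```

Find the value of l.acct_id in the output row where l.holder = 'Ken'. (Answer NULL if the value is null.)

FULL OUTER JOIN keeps every row from both sides; unmatched rows get NULL for the other side's columns.
Matching on l.acct_id = r.acct_id. A NULL in a compared column never satisfies the condition.
Matched pairs: 3; unmatched l rows kept: 7; unmatched r rows kept: 5.

5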